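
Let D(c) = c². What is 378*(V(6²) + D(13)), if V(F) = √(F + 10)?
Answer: 63882 + 378*√46 ≈ 66446.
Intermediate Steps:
V(F) = √(10 + F)
378*(V(6²) + D(13)) = 378*(√(10 + 6²) + 13²) = 378*(√(10 + 36) + 169) = 378*(√46 + 169) = 378*(169 + √46) = 63882 + 378*√46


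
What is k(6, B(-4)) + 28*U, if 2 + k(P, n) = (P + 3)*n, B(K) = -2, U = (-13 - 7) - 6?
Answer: -748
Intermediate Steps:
U = -26 (U = -20 - 6 = -26)
k(P, n) = -2 + n*(3 + P) (k(P, n) = -2 + (P + 3)*n = -2 + (3 + P)*n = -2 + n*(3 + P))
k(6, B(-4)) + 28*U = (-2 + 3*(-2) + 6*(-2)) + 28*(-26) = (-2 - 6 - 12) - 728 = -20 - 728 = -748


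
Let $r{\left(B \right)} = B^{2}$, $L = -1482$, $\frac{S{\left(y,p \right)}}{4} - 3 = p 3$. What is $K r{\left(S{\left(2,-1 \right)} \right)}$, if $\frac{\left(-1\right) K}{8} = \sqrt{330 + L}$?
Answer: $0$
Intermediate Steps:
$S{\left(y,p \right)} = 12 + 12 p$ ($S{\left(y,p \right)} = 12 + 4 p 3 = 12 + 4 \cdot 3 p = 12 + 12 p$)
$K = - 192 i \sqrt{2}$ ($K = - 8 \sqrt{330 - 1482} = - 8 \sqrt{-1152} = - 8 \cdot 24 i \sqrt{2} = - 192 i \sqrt{2} \approx - 271.53 i$)
$K r{\left(S{\left(2,-1 \right)} \right)} = - 192 i \sqrt{2} \left(12 + 12 \left(-1\right)\right)^{2} = - 192 i \sqrt{2} \left(12 - 12\right)^{2} = - 192 i \sqrt{2} \cdot 0^{2} = - 192 i \sqrt{2} \cdot 0 = 0$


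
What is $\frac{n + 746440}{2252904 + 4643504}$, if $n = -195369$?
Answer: $\frac{551071}{6896408} \approx 0.079907$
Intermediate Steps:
$\frac{n + 746440}{2252904 + 4643504} = \frac{-195369 + 746440}{2252904 + 4643504} = \frac{551071}{6896408}$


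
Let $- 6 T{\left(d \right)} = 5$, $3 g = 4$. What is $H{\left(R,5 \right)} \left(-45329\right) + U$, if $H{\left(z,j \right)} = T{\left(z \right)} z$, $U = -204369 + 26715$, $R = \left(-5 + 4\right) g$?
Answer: $- \frac{2052176}{9} \approx -2.2802 \cdot 10^{5}$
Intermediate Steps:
$g = \frac{4}{3}$ ($g = \frac{1}{3} \cdot 4 = \frac{4}{3} \approx 1.3333$)
$R = - \frac{4}{3}$ ($R = \left(-5 + 4\right) \frac{4}{3} = \left(-1\right) \frac{4}{3} = - \frac{4}{3} \approx -1.3333$)
$T{\left(d \right)} = - \frac{5}{6}$ ($T{\left(d \right)} = \left(- \frac{1}{6}\right) 5 = - \frac{5}{6}$)
$U = -177654$
$H{\left(z,j \right)} = - \frac{5 z}{6}$
$H{\left(R,5 \right)} \left(-45329\right) + U = \left(- \frac{5}{6}\right) \left(- \frac{4}{3}\right) \left(-45329\right) - 177654 = \frac{10}{9} \left(-45329\right) - 177654 = - \frac{453290}{9} - 177654 = - \frac{2052176}{9}$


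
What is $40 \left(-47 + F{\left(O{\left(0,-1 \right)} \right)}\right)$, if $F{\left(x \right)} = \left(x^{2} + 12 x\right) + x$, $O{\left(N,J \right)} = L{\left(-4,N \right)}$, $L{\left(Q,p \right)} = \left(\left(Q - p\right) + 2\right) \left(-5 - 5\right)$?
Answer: $24520$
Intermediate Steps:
$L{\left(Q,p \right)} = -20 - 10 Q + 10 p$ ($L{\left(Q,p \right)} = \left(2 + Q - p\right) \left(-10\right) = -20 - 10 Q + 10 p$)
$O{\left(N,J \right)} = 20 + 10 N$ ($O{\left(N,J \right)} = -20 - -40 + 10 N = -20 + 40 + 10 N = 20 + 10 N$)
$F{\left(x \right)} = x^{2} + 13 x$
$40 \left(-47 + F{\left(O{\left(0,-1 \right)} \right)}\right) = 40 \left(-47 + \left(20 + 10 \cdot 0\right) \left(13 + \left(20 + 10 \cdot 0\right)\right)\right) = 40 \left(-47 + \left(20 + 0\right) \left(13 + \left(20 + 0\right)\right)\right) = 40 \left(-47 + 20 \left(13 + 20\right)\right) = 40 \left(-47 + 20 \cdot 33\right) = 40 \left(-47 + 660\right) = 40 \cdot 613 = 24520$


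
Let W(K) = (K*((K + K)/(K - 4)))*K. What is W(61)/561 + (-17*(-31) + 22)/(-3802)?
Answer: 1708408151/121576554 ≈ 14.052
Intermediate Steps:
W(K) = 2*K³/(-4 + K) (W(K) = (K*((2*K)/(-4 + K)))*K = (K*(2*K/(-4 + K)))*K = (2*K²/(-4 + K))*K = 2*K³/(-4 + K))
W(61)/561 + (-17*(-31) + 22)/(-3802) = (2*61³/(-4 + 61))/561 + (-17*(-31) + 22)/(-3802) = (2*226981/57)*(1/561) + (527 + 22)*(-1/3802) = (2*226981*(1/57))*(1/561) + 549*(-1/3802) = (453962/57)*(1/561) - 549/3802 = 453962/31977 - 549/3802 = 1708408151/121576554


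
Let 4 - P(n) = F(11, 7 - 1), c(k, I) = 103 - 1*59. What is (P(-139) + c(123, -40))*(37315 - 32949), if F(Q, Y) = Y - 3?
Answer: 196470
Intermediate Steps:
c(k, I) = 44 (c(k, I) = 103 - 59 = 44)
F(Q, Y) = -3 + Y
P(n) = 1 (P(n) = 4 - (-3 + (7 - 1)) = 4 - (-3 + 6) = 4 - 1*3 = 4 - 3 = 1)
(P(-139) + c(123, -40))*(37315 - 32949) = (1 + 44)*(37315 - 32949) = 45*4366 = 196470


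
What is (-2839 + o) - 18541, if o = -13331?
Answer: -34711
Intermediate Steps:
(-2839 + o) - 18541 = (-2839 - 13331) - 18541 = -16170 - 18541 = -34711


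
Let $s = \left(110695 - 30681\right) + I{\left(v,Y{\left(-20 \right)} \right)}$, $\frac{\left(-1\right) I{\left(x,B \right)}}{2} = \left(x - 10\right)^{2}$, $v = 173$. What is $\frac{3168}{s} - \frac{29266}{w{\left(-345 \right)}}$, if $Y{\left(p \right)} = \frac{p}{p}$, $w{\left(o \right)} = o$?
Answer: $\frac{196911494}{2318055} \approx 84.947$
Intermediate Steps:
$Y{\left(p \right)} = 1$
$I{\left(x,B \right)} = - 2 \left(-10 + x\right)^{2}$ ($I{\left(x,B \right)} = - 2 \left(x - 10\right)^{2} = - 2 \left(-10 + x\right)^{2}$)
$s = 26876$ ($s = \left(110695 - 30681\right) - 2 \left(-10 + 173\right)^{2} = 80014 - 2 \cdot 163^{2} = 80014 - 53138 = 26876$)
$\frac{3168}{s} - \frac{29266}{w{\left(-345 \right)}} = \frac{3168}{26876} - \frac{29266}{-345} = 3168 \cdot \frac{1}{26876} - - \frac{29266}{345} = \frac{792}{6719} + \frac{29266}{345} = \frac{196911494}{2318055}$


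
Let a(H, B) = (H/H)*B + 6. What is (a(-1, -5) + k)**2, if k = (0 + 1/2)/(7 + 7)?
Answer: 841/784 ≈ 1.0727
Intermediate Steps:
a(H, B) = 6 + B (a(H, B) = 1*B + 6 = B + 6 = 6 + B)
k = 1/28 (k = (0 + 1*(1/2))/14 = (0 + 1/2)*(1/14) = (1/2)*(1/14) = 1/28 ≈ 0.035714)
(a(-1, -5) + k)**2 = ((6 - 5) + 1/28)**2 = (1 + 1/28)**2 = (29/28)**2 = 841/784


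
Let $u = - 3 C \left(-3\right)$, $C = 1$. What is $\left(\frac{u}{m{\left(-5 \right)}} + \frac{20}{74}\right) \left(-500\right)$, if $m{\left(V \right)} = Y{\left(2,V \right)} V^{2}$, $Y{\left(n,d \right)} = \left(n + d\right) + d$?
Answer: $- \frac{8335}{74} \approx -112.64$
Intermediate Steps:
$Y{\left(n,d \right)} = n + 2 d$ ($Y{\left(n,d \right)} = \left(d + n\right) + d = n + 2 d$)
$m{\left(V \right)} = V^{2} \left(2 + 2 V\right)$ ($m{\left(V \right)} = \left(2 + 2 V\right) V^{2} = V^{2} \left(2 + 2 V\right)$)
$u = 9$ ($u = \left(-3\right) 1 \left(-3\right) = \left(-3\right) \left(-3\right) = 9$)
$\left(\frac{u}{m{\left(-5 \right)}} + \frac{20}{74}\right) \left(-500\right) = \left(\frac{9}{2 \left(-5\right)^{2} \left(1 - 5\right)} + \frac{20}{74}\right) \left(-500\right) = \left(\frac{9}{2 \cdot 25 \left(-4\right)} + 20 \cdot \frac{1}{74}\right) \left(-500\right) = \left(\frac{9}{-200} + \frac{10}{37}\right) \left(-500\right) = \left(9 \left(- \frac{1}{200}\right) + \frac{10}{37}\right) \left(-500\right) = \left(- \frac{9}{200} + \frac{10}{37}\right) \left(-500\right) = \frac{1667}{7400} \left(-500\right) = - \frac{8335}{74}$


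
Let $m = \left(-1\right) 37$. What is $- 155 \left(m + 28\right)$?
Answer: $1395$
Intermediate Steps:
$m = -37$
$- 155 \left(m + 28\right) = - 155 \left(-37 + 28\right) = \left(-155\right) \left(-9\right) = 1395$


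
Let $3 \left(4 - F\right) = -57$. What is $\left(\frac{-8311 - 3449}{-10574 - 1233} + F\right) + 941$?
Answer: $\frac{11393708}{11807} \approx 965.0$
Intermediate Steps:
$F = 23$ ($F = 4 - -19 = 4 + 19 = 23$)
$\left(\frac{-8311 - 3449}{-10574 - 1233} + F\right) + 941 = \left(\frac{-8311 - 3449}{-10574 - 1233} + 23\right) + 941 = \left(- \frac{11760}{-11807} + 23\right) + 941 = \left(\left(-11760\right) \left(- \frac{1}{11807}\right) + 23\right) + 941 = \left(\frac{11760}{11807} + 23\right) + 941 = \frac{283321}{11807} + 941 = \frac{11393708}{11807}$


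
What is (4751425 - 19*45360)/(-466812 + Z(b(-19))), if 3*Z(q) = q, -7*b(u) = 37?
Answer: -81681285/9803089 ≈ -8.3322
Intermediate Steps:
b(u) = -37/7 (b(u) = -⅐*37 = -37/7)
Z(q) = q/3
(4751425 - 19*45360)/(-466812 + Z(b(-19))) = (4751425 - 19*45360)/(-466812 + (⅓)*(-37/7)) = (4751425 - 861840)/(-466812 - 37/21) = 3889585/(-9803089/21) = 3889585*(-21/9803089) = -81681285/9803089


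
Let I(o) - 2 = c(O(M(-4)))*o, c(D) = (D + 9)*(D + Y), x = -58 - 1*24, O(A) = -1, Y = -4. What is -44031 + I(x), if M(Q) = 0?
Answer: -40749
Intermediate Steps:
x = -82 (x = -58 - 24 = -82)
c(D) = (-4 + D)*(9 + D) (c(D) = (D + 9)*(D - 4) = (9 + D)*(-4 + D) = (-4 + D)*(9 + D))
I(o) = 2 - 40*o (I(o) = 2 + (-36 + (-1)**2 + 5*(-1))*o = 2 + (-36 + 1 - 5)*o = 2 - 40*o)
-44031 + I(x) = -44031 + (2 - 40*(-82)) = -44031 + (2 + 3280) = -44031 + 3282 = -40749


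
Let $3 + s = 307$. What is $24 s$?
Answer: $7296$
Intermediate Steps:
$s = 304$ ($s = -3 + 307 = 304$)
$24 s = 24 \cdot 304 = 7296$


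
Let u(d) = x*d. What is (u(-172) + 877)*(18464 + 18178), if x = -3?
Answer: 51042306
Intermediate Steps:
u(d) = -3*d
(u(-172) + 877)*(18464 + 18178) = (-3*(-172) + 877)*(18464 + 18178) = (516 + 877)*36642 = 1393*36642 = 51042306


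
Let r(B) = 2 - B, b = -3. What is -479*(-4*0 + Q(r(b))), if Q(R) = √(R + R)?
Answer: -479*√10 ≈ -1514.7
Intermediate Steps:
Q(R) = √2*√R (Q(R) = √(2*R) = √2*√R)
-479*(-4*0 + Q(r(b))) = -479*(-4*0 + √2*√(2 - 1*(-3))) = -479*(0 + √2*√(2 + 3)) = -479*(0 + √2*√5) = -479*(0 + √10) = -479*√10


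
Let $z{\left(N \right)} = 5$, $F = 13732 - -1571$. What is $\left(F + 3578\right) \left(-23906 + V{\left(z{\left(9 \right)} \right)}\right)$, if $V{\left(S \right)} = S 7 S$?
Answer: $-448065011$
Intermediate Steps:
$F = 15303$ ($F = 13732 + 1571 = 15303$)
$V{\left(S \right)} = 7 S^{2}$ ($V{\left(S \right)} = 7 S S = 7 S^{2}$)
$\left(F + 3578\right) \left(-23906 + V{\left(z{\left(9 \right)} \right)}\right) = \left(15303 + 3578\right) \left(-23906 + 7 \cdot 5^{2}\right) = 18881 \left(-23906 + 7 \cdot 25\right) = 18881 \left(-23906 + 175\right) = 18881 \left(-23731\right) = -448065011$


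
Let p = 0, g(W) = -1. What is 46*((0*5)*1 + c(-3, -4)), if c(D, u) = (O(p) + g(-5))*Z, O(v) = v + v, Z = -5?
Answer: 230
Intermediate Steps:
O(v) = 2*v
c(D, u) = 5 (c(D, u) = (2*0 - 1)*(-5) = (0 - 1)*(-5) = -1*(-5) = 5)
46*((0*5)*1 + c(-3, -4)) = 46*((0*5)*1 + 5) = 46*(0*1 + 5) = 46*(0 + 5) = 46*5 = 230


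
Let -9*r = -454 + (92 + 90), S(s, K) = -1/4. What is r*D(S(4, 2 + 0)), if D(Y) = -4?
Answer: -1088/9 ≈ -120.89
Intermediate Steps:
S(s, K) = -¼ (S(s, K) = -1*¼ = -¼)
r = 272/9 (r = -(-454 + (92 + 90))/9 = -(-454 + 182)/9 = -⅑*(-272) = 272/9 ≈ 30.222)
r*D(S(4, 2 + 0)) = (272/9)*(-4) = -1088/9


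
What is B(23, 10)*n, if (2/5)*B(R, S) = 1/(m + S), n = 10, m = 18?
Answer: 25/28 ≈ 0.89286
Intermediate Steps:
B(R, S) = 5/(2*(18 + S))
B(23, 10)*n = (5/(2*(18 + 10)))*10 = ((5/2)/28)*10 = ((5/2)*(1/28))*10 = (5/56)*10 = 25/28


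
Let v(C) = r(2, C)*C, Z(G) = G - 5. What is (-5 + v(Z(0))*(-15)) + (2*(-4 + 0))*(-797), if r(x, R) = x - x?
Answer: 6371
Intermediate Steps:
Z(G) = -5 + G
r(x, R) = 0
v(C) = 0 (v(C) = 0*C = 0)
(-5 + v(Z(0))*(-15)) + (2*(-4 + 0))*(-797) = (-5 + 0*(-15)) + (2*(-4 + 0))*(-797) = (-5 + 0) + (2*(-4))*(-797) = -5 - 8*(-797) = -5 + 6376 = 6371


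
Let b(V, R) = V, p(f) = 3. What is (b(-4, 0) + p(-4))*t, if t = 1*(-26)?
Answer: 26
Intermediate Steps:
t = -26
(b(-4, 0) + p(-4))*t = (-4 + 3)*(-26) = -1*(-26) = 26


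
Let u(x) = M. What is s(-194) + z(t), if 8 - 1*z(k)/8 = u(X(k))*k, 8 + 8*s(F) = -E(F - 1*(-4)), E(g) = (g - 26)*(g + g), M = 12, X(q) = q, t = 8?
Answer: -10965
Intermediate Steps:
u(x) = 12
E(g) = 2*g*(-26 + g) (E(g) = (-26 + g)*(2*g) = 2*g*(-26 + g))
s(F) = -1 - (-22 + F)*(4 + F)/4 (s(F) = -1 + (-2*(F - 1*(-4))*(-26 + (F - 1*(-4))))/8 = -1 + (-2*(F + 4)*(-26 + (F + 4)))/8 = -1 + (-2*(4 + F)*(-26 + (4 + F)))/8 = -1 + (-2*(4 + F)*(-22 + F))/8 = -1 + (-2*(-22 + F)*(4 + F))/8 = -1 - (-22 + F)*(4 + F)/4)
z(k) = 64 - 96*k
s(-194) + z(t) = (21 - ¼*(-194)² + (9/2)*(-194)) + (64 - 96*8) = (21 - ¼*37636 - 873) + (64 - 768) = (21 - 9409 - 873) - 704 = -10261 - 704 = -10965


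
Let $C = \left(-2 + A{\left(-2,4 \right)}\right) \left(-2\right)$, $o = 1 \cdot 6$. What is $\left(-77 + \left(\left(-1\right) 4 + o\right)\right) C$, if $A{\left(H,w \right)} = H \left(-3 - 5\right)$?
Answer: $2100$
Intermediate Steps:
$A{\left(H,w \right)} = - 8 H$ ($A{\left(H,w \right)} = H \left(-3 - 5\right) = H \left(-8\right) = - 8 H$)
$o = 6$
$C = -28$ ($C = \left(-2 - -16\right) \left(-2\right) = \left(-2 + 16\right) \left(-2\right) = 14 \left(-2\right) = -28$)
$\left(-77 + \left(\left(-1\right) 4 + o\right)\right) C = \left(-77 + \left(\left(-1\right) 4 + 6\right)\right) \left(-28\right) = \left(-77 + \left(-4 + 6\right)\right) \left(-28\right) = \left(-77 + 2\right) \left(-28\right) = \left(-75\right) \left(-28\right) = 2100$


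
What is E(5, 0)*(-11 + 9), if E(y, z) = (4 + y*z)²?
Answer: -32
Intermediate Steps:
E(5, 0)*(-11 + 9) = (4 + 5*0)²*(-11 + 9) = (4 + 0)²*(-2) = 4²*(-2) = 16*(-2) = -32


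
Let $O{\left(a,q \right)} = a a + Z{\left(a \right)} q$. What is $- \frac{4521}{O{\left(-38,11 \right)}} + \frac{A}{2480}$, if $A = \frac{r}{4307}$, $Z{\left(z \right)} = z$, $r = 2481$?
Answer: $- \frac{8047980509}{1826512560} \approx -4.4062$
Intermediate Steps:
$O{\left(a,q \right)} = a^{2} + a q$ ($O{\left(a,q \right)} = a a + a q = a^{2} + a q$)
$A = \frac{2481}{4307} \approx 0.57604$
$- \frac{4521}{O{\left(-38,11 \right)}} + \frac{A}{2480} = - \frac{4521}{\left(-38\right) \left(-38 + 11\right)} + \frac{2481}{4307 \cdot 2480} = - \frac{4521}{\left(-38\right) \left(-27\right)} + \frac{2481}{4307} \cdot \frac{1}{2480} = - \frac{4521}{1026} + \frac{2481}{10681360} = \left(-4521\right) \frac{1}{1026} + \frac{2481}{10681360} = - \frac{1507}{342} + \frac{2481}{10681360} = - \frac{8047980509}{1826512560}$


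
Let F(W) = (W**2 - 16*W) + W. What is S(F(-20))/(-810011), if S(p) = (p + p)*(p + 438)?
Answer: -1593200/810011 ≈ -1.9669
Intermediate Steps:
F(W) = W**2 - 15*W
S(p) = 2*p*(438 + p) (S(p) = (2*p)*(438 + p) = 2*p*(438 + p))
S(F(-20))/(-810011) = (2*(-20*(-15 - 20))*(438 - 20*(-15 - 20)))/(-810011) = (2*(-20*(-35))*(438 - 20*(-35)))*(-1/810011) = (2*700*(438 + 700))*(-1/810011) = (2*700*1138)*(-1/810011) = 1593200*(-1/810011) = -1593200/810011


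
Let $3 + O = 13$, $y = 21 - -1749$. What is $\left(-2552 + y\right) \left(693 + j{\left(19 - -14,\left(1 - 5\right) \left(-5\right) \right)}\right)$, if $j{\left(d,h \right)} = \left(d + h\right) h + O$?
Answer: $-1378666$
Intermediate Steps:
$y = 1770$ ($y = 21 + 1749 = 1770$)
$O = 10$ ($O = -3 + 13 = 10$)
$j{\left(d,h \right)} = 10 + h \left(d + h\right)$ ($j{\left(d,h \right)} = \left(d + h\right) h + 10 = h \left(d + h\right) + 10 = 10 + h \left(d + h\right)$)
$\left(-2552 + y\right) \left(693 + j{\left(19 - -14,\left(1 - 5\right) \left(-5\right) \right)}\right) = \left(-2552 + 1770\right) \left(693 + \left(10 + \left(\left(1 - 5\right) \left(-5\right)\right)^{2} + \left(19 - -14\right) \left(1 - 5\right) \left(-5\right)\right)\right) = - 782 \left(693 + \left(10 + \left(\left(-4\right) \left(-5\right)\right)^{2} + \left(19 + 14\right) \left(\left(-4\right) \left(-5\right)\right)\right)\right) = - 782 \left(693 + \left(10 + 20^{2} + 33 \cdot 20\right)\right) = - 782 \left(693 + \left(10 + 400 + 660\right)\right) = - 782 \left(693 + 1070\right) = \left(-782\right) 1763 = -1378666$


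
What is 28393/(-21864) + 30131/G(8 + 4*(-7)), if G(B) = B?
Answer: -164838011/109320 ≈ -1507.8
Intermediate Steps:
28393/(-21864) + 30131/G(8 + 4*(-7)) = 28393/(-21864) + 30131/(8 + 4*(-7)) = 28393*(-1/21864) + 30131/(8 - 28) = -28393/21864 + 30131/(-20) = -28393/21864 + 30131*(-1/20) = -28393/21864 - 30131/20 = -164838011/109320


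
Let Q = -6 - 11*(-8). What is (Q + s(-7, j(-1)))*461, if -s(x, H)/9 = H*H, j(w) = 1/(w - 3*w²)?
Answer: 600683/16 ≈ 37543.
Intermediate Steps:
s(x, H) = -9*H² (s(x, H) = -9*H*H = -9*H²)
Q = 82 (Q = -6 + 88 = 82)
(Q + s(-7, j(-1)))*461 = (82 - 9/(-1 + 3*(-1))²)*461 = (82 - 9/(-1 - 3)²)*461 = (82 - 9*(-1*(-1)/(-4))²)*461 = (82 - 9*(-1*(-1)*(-¼))²)*461 = (82 - 9*(-¼)²)*461 = (82 - 9*1/16)*461 = (82 - 9/16)*461 = (1303/16)*461 = 600683/16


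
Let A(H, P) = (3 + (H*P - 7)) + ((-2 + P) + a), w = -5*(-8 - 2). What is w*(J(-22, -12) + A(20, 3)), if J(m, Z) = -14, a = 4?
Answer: 2350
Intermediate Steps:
w = 50 (w = -5*(-10) = 50)
A(H, P) = -2 + P + H*P (A(H, P) = (3 + (H*P - 7)) + ((-2 + P) + 4) = (3 + (-7 + H*P)) + (2 + P) = (-4 + H*P) + (2 + P) = -2 + P + H*P)
w*(J(-22, -12) + A(20, 3)) = 50*(-14 + (-2 + 3 + 20*3)) = 50*(-14 + (-2 + 3 + 60)) = 50*(-14 + 61) = 50*47 = 2350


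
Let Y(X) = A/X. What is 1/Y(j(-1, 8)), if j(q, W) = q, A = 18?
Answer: -1/18 ≈ -0.055556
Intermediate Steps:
Y(X) = 18/X
1/Y(j(-1, 8)) = 1/(18/(-1)) = 1/(18*(-1)) = 1/(-18) = -1/18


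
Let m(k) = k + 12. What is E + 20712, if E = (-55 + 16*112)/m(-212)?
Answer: 4140663/200 ≈ 20703.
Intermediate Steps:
m(k) = 12 + k
E = -1737/200 (E = (-55 + 16*112)/(12 - 212) = (-55 + 1792)/(-200) = 1737*(-1/200) = -1737/200 ≈ -8.6850)
E + 20712 = -1737/200 + 20712 = 4140663/200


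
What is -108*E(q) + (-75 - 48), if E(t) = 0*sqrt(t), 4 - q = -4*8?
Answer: -123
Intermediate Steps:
q = 36 (q = 4 - (-4)*8 = 4 - 1*(-32) = 4 + 32 = 36)
E(t) = 0
-108*E(q) + (-75 - 48) = -108*0 + (-75 - 48) = 0 - 123 = -123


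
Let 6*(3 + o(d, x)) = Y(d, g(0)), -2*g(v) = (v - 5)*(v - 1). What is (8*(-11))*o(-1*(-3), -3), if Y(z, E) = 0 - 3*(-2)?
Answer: 176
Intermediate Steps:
g(v) = -(-1 + v)*(-5 + v)/2 (g(v) = -(v - 5)*(v - 1)/2 = -(-5 + v)*(-1 + v)/2 = -(-1 + v)*(-5 + v)/2)
Y(z, E) = 6 (Y(z, E) = 0 - 1*(-6) = 0 + 6 = 6)
o(d, x) = -2 (o(d, x) = -3 + (1/6)*6 = -3 + 1 = -2)
(8*(-11))*o(-1*(-3), -3) = (8*(-11))*(-2) = -88*(-2) = 176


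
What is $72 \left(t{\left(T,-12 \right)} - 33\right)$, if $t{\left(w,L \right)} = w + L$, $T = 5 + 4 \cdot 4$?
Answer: $-1728$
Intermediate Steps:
$T = 21$ ($T = 5 + 16 = 21$)
$t{\left(w,L \right)} = L + w$
$72 \left(t{\left(T,-12 \right)} - 33\right) = 72 \left(\left(-12 + 21\right) - 33\right) = 72 \left(9 - 33\right) = 72 \left(-24\right) = -1728$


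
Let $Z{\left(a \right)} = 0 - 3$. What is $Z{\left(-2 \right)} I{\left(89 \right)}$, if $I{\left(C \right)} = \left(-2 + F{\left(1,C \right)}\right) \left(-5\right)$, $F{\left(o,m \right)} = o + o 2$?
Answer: $15$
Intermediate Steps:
$F{\left(o,m \right)} = 3 o$ ($F{\left(o,m \right)} = o + 2 o = 3 o$)
$Z{\left(a \right)} = -3$ ($Z{\left(a \right)} = 0 - 3 = -3$)
$I{\left(C \right)} = -5$ ($I{\left(C \right)} = \left(-2 + 3 \cdot 1\right) \left(-5\right) = \left(-2 + 3\right) \left(-5\right) = 1 \left(-5\right) = -5$)
$Z{\left(-2 \right)} I{\left(89 \right)} = \left(-3\right) \left(-5\right) = 15$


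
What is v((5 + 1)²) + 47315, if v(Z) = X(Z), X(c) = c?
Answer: 47351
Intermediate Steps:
v(Z) = Z
v((5 + 1)²) + 47315 = (5 + 1)² + 47315 = 6² + 47315 = 36 + 47315 = 47351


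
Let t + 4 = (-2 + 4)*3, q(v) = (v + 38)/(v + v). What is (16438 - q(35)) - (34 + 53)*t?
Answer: 1138407/70 ≈ 16263.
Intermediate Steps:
q(v) = (38 + v)/(2*v) (q(v) = (38 + v)/((2*v)) = (38 + v)*(1/(2*v)) = (38 + v)/(2*v))
t = 2 (t = -4 + (-2 + 4)*3 = -4 + 2*3 = -4 + 6 = 2)
(16438 - q(35)) - (34 + 53)*t = (16438 - (38 + 35)/(2*35)) - (34 + 53)*2 = (16438 - 73/(2*35)) - 87*2 = (16438 - 1*73/70) - 1*174 = (16438 - 73/70) - 174 = 1150587/70 - 174 = 1138407/70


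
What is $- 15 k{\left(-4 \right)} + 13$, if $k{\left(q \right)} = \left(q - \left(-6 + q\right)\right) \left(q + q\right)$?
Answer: $733$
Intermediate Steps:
$k{\left(q \right)} = 12 q$ ($k{\left(q \right)} = 6 \cdot 2 q = 12 q$)
$- 15 k{\left(-4 \right)} + 13 = - 15 \cdot 12 \left(-4\right) + 13 = \left(-15\right) \left(-48\right) + 13 = 720 + 13 = 733$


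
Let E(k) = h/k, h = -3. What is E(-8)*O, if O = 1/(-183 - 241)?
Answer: -3/3392 ≈ -0.00088443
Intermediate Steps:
O = -1/424 (O = 1/(-424) = -1/424 ≈ -0.0023585)
E(k) = -3/k
E(-8)*O = -3/(-8)*(-1/424) = -3*(-⅛)*(-1/424) = (3/8)*(-1/424) = -3/3392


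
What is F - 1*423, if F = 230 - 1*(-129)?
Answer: -64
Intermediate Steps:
F = 359 (F = 230 + 129 = 359)
F - 1*423 = 359 - 1*423 = 359 - 423 = -64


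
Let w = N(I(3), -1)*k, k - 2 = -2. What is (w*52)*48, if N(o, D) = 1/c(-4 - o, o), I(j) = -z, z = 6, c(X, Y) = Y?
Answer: 0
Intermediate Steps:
k = 0 (k = 2 - 2 = 0)
I(j) = -6 (I(j) = -1*6 = -6)
N(o, D) = 1/o
w = 0 (w = 0/(-6) = -1/6*0 = 0)
(w*52)*48 = (0*52)*48 = 0*48 = 0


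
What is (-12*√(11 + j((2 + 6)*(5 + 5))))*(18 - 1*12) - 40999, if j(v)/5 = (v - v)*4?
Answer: -40999 - 72*√11 ≈ -41238.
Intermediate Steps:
j(v) = 0 (j(v) = 5*((v - v)*4) = 5*(0*4) = 5*0 = 0)
(-12*√(11 + j((2 + 6)*(5 + 5))))*(18 - 1*12) - 40999 = (-12*√(11 + 0))*(18 - 1*12) - 40999 = (-12*√11)*(18 - 12) - 40999 = -12*√11*6 - 40999 = -72*√11 - 40999 = -40999 - 72*√11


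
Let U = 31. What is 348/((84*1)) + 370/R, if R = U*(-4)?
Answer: 503/434 ≈ 1.1590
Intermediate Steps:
R = -124 (R = 31*(-4) = -124)
348/((84*1)) + 370/R = 348/((84*1)) + 370/(-124) = 348/84 + 370*(-1/124) = 348*(1/84) - 185/62 = 29/7 - 185/62 = 503/434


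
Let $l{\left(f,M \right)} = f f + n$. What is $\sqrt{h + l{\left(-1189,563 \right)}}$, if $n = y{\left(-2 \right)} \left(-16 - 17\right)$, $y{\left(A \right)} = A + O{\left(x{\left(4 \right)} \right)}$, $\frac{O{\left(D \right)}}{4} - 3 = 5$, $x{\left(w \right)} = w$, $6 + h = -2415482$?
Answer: $i \sqrt{1002757} \approx 1001.4 i$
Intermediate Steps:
$h = -2415488$ ($h = -6 - 2415482 = -2415488$)
$O{\left(D \right)} = 32$ ($O{\left(D \right)} = 12 + 4 \cdot 5 = 12 + 20 = 32$)
$y{\left(A \right)} = 32 + A$ ($y{\left(A \right)} = A + 32 = 32 + A$)
$n = -990$ ($n = \left(32 - 2\right) \left(-16 - 17\right) = 30 \left(-33\right) = -990$)
$l{\left(f,M \right)} = -990 + f^{2}$ ($l{\left(f,M \right)} = f f - 990 = f^{2} - 990 = -990 + f^{2}$)
$\sqrt{h + l{\left(-1189,563 \right)}} = \sqrt{-2415488 - \left(990 - \left(-1189\right)^{2}\right)} = \sqrt{-2415488 + \left(-990 + 1413721\right)} = \sqrt{-2415488 + 1412731} = \sqrt{-1002757} = i \sqrt{1002757}$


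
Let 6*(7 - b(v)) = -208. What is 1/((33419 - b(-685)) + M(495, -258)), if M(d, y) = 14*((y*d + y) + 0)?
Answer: -3/5274524 ≈ -5.6877e-7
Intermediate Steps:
b(v) = 125/3 (b(v) = 7 - ⅙*(-208) = 7 + 104/3 = 125/3)
M(d, y) = 14*y + 14*d*y (M(d, y) = 14*((d*y + y) + 0) = 14*((y + d*y) + 0) = 14*(y + d*y) = 14*y + 14*d*y)
1/((33419 - b(-685)) + M(495, -258)) = 1/((33419 - 1*125/3) + 14*(-258)*(1 + 495)) = 1/((33419 - 125/3) + 14*(-258)*496) = 1/(100132/3 - 1791552) = 1/(-5274524/3) = -3/5274524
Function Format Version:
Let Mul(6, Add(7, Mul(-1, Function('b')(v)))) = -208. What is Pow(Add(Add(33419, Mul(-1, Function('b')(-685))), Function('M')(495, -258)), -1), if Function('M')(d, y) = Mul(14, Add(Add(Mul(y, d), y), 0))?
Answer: Rational(-3, 5274524) ≈ -5.6877e-7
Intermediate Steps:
Function('b')(v) = Rational(125, 3) (Function('b')(v) = Add(7, Mul(Rational(-1, 6), -208)) = Add(7, Rational(104, 3)) = Rational(125, 3))
Function('M')(d, y) = Add(Mul(14, y), Mul(14, d, y)) (Function('M')(d, y) = Mul(14, Add(Add(Mul(d, y), y), 0)) = Mul(14, Add(Add(y, Mul(d, y)), 0)) = Mul(14, Add(y, Mul(d, y))) = Add(Mul(14, y), Mul(14, d, y)))
Pow(Add(Add(33419, Mul(-1, Function('b')(-685))), Function('M')(495, -258)), -1) = Pow(Add(Add(33419, Mul(-1, Rational(125, 3))), Mul(14, -258, Add(1, 495))), -1) = Pow(Add(Add(33419, Rational(-125, 3)), Mul(14, -258, 496)), -1) = Pow(Add(Rational(100132, 3), -1791552), -1) = Pow(Rational(-5274524, 3), -1) = Rational(-3, 5274524)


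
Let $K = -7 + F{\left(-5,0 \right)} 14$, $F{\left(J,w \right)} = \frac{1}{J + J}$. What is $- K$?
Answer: $\frac{42}{5} \approx 8.4$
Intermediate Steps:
$F{\left(J,w \right)} = \frac{1}{2 J}$
$K = - \frac{42}{5}$ ($K = -7 + \frac{1}{2 \left(-5\right)} 14 = -7 + \frac{1}{2} \left(- \frac{1}{5}\right) 14 = -7 - \frac{7}{5} = - \frac{42}{5} \approx -8.4$)
$- K = \left(-1\right) \left(- \frac{42}{5}\right) = \frac{42}{5}$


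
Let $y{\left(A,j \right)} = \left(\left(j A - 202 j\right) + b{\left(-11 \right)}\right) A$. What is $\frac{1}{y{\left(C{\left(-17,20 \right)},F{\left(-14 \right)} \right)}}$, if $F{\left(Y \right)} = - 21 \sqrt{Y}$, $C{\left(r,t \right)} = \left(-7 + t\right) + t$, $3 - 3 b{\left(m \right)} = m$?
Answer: $\frac{1}{1246944853} - \frac{1521 i \sqrt{14}}{2493889706} \approx 8.0196 \cdot 10^{-10} - 2.282 \cdot 10^{-6} i$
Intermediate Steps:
$b{\left(m \right)} = 1 - \frac{m}{3}$
$C{\left(r,t \right)} = -7 + 2 t$
$y{\left(A,j \right)} = A \left(\frac{14}{3} - 202 j + A j\right)$ ($y{\left(A,j \right)} = \left(\left(j A - 202 j\right) + \left(1 - - \frac{11}{3}\right)\right) A = \left(\left(A j - 202 j\right) + \left(1 + \frac{11}{3}\right)\right) A = \left(\left(- 202 j + A j\right) + \frac{14}{3}\right) A = \left(\frac{14}{3} - 202 j + A j\right) A = A \left(\frac{14}{3} - 202 j + A j\right)$)
$\frac{1}{y{\left(C{\left(-17,20 \right)},F{\left(-14 \right)} \right)}} = \frac{1}{\frac{1}{3} \left(-7 + 2 \cdot 20\right) \left(14 - 606 \left(- 21 \sqrt{-14}\right) + 3 \left(-7 + 2 \cdot 20\right) \left(- 21 \sqrt{-14}\right)\right)} = \frac{1}{\frac{1}{3} \left(-7 + 40\right) \left(14 - 606 \left(- 21 i \sqrt{14}\right) + 3 \left(-7 + 40\right) \left(- 21 i \sqrt{14}\right)\right)} = \frac{1}{\frac{1}{3} \cdot 33 \left(14 - 606 \left(- 21 i \sqrt{14}\right) + 3 \cdot 33 \left(- 21 i \sqrt{14}\right)\right)} = \frac{1}{\frac{1}{3} \cdot 33 \left(14 + 12726 i \sqrt{14} - 2079 i \sqrt{14}\right)} = \frac{1}{\frac{1}{3} \cdot 33 \left(14 + 10647 i \sqrt{14}\right)} = \frac{1}{154 + 117117 i \sqrt{14}}$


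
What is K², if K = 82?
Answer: 6724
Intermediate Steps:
K² = 82² = 6724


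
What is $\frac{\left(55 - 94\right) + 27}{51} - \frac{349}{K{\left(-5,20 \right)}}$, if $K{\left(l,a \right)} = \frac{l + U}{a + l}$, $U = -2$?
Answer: $\frac{88967}{119} \approx 747.62$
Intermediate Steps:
$K{\left(l,a \right)} = \frac{-2 + l}{a + l}$ ($K{\left(l,a \right)} = \frac{l - 2}{a + l} = \frac{-2 + l}{a + l}$)
$\frac{\left(55 - 94\right) + 27}{51} - \frac{349}{K{\left(-5,20 \right)}} = \frac{\left(55 - 94\right) + 27}{51} - \frac{349}{\frac{1}{20 - 5} \left(-2 - 5\right)} = \left(-39 + 27\right) \frac{1}{51} - \frac{349}{\frac{1}{15} \left(-7\right)} = \left(-12\right) \frac{1}{51} - \frac{349}{\frac{1}{15} \left(-7\right)} = - \frac{4}{17} - \frac{349}{- \frac{7}{15}} = - \frac{4}{17} - - \frac{5235}{7} = - \frac{4}{17} + \frac{5235}{7} = \frac{88967}{119}$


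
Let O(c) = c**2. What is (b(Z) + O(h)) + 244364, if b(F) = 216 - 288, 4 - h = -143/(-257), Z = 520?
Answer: 16136025533/66049 ≈ 2.4430e+5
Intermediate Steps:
h = 885/257 (h = 4 - (-143)/(-257) = 4 - (-143)*(-1)/257 = 4 - 1*143/257 = 4 - 143/257 = 885/257 ≈ 3.4436)
b(F) = -72
(b(Z) + O(h)) + 244364 = (-72 + (885/257)**2) + 244364 = (-72 + 783225/66049) + 244364 = -3972303/66049 + 244364 = 16136025533/66049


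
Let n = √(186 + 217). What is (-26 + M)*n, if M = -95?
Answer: -121*√403 ≈ -2429.1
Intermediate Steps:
n = √403 ≈ 20.075
(-26 + M)*n = (-26 - 95)*√403 = -121*√403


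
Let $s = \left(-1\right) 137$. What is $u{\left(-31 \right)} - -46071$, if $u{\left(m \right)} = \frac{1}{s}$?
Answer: $\frac{6311726}{137} \approx 46071.0$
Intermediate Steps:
$s = -137$
$u{\left(m \right)} = - \frac{1}{137}$ ($u{\left(m \right)} = \frac{1}{-137} = - \frac{1}{137}$)
$u{\left(-31 \right)} - -46071 = - \frac{1}{137} - -46071 = - \frac{1}{137} + 46071 = \frac{6311726}{137}$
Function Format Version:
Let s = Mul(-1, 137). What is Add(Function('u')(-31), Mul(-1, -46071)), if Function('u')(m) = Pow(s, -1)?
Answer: Rational(6311726, 137) ≈ 46071.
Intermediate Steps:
s = -137
Function('u')(m) = Rational(-1, 137) (Function('u')(m) = Pow(-137, -1) = Rational(-1, 137))
Add(Function('u')(-31), Mul(-1, -46071)) = Add(Rational(-1, 137), Mul(-1, -46071)) = Add(Rational(-1, 137), 46071) = Rational(6311726, 137)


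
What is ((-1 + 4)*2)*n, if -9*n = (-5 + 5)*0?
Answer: 0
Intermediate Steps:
n = 0 (n = -(-5 + 5)*0/9 = -0*0 = -1/9*0 = 0)
((-1 + 4)*2)*n = ((-1 + 4)*2)*0 = (3*2)*0 = 6*0 = 0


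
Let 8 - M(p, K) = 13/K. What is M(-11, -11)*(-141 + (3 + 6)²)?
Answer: -6060/11 ≈ -550.91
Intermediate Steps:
M(p, K) = 8 - 13/K
M(-11, -11)*(-141 + (3 + 6)²) = (8 - 13/(-11))*(-141 + (3 + 6)²) = (8 - 13*(-1/11))*(-141 + 9²) = (8 + 13/11)*(-141 + 81) = (101/11)*(-60) = -6060/11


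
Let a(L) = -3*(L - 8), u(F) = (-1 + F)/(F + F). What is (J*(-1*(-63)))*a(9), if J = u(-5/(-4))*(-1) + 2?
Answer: -3591/10 ≈ -359.10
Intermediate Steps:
u(F) = (-1 + F)/(2*F) (u(F) = (-1 + F)/((2*F)) = (-1 + F)*(1/(2*F)) = (-1 + F)/(2*F))
J = 19/10 (J = ((-1 - 5/(-4))/(2*((-5/(-4)))))*(-1) + 2 = ((-1 - 5*(-¼))/(2*((-5*(-¼)))))*(-1) + 2 = ((-1 + 5/4)/(2*(5/4)))*(-1) + 2 = ((½)*(⅘)*(¼))*(-1) + 2 = (⅒)*(-1) + 2 = -⅒ + 2 = 19/10 ≈ 1.9000)
a(L) = 24 - 3*L (a(L) = -3*(-8 + L) = 24 - 3*L)
(J*(-1*(-63)))*a(9) = (19*(-1*(-63))/10)*(24 - 3*9) = ((19/10)*63)*(24 - 27) = (1197/10)*(-3) = -3591/10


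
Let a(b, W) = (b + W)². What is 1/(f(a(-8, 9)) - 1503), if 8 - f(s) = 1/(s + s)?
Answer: -2/2991 ≈ -0.00066867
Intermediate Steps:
a(b, W) = (W + b)²
f(s) = 8 - 1/(2*s) (f(s) = 8 - 1/(s + s) = 8 - 1/(2*s))
1/(f(a(-8, 9)) - 1503) = 1/((8 - 1/(2*(9 - 8)²)) - 1503) = 1/((8 - 1/(2*(1²))) - 1503) = 1/((8 - ½/1) - 1503) = 1/((8 - ½*1) - 1503) = 1/((8 - ½) - 1503) = 1/(15/2 - 1503) = 1/(-2991/2) = -2/2991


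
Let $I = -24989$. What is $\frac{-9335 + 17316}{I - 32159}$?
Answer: $- \frac{7981}{57148} \approx -0.13965$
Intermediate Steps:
$\frac{-9335 + 17316}{I - 32159} = \frac{-9335 + 17316}{-24989 - 32159} = \frac{7981}{-57148} = 7981 \left(- \frac{1}{57148}\right) = - \frac{7981}{57148}$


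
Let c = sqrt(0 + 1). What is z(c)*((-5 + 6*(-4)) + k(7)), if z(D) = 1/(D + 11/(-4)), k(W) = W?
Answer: 88/7 ≈ 12.571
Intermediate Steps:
c = 1 (c = sqrt(1) = 1)
z(D) = 1/(-11/4 + D) (z(D) = 1/(D + 11*(-1/4)) = 1/(D - 11/4) = 1/(-11/4 + D))
z(c)*((-5 + 6*(-4)) + k(7)) = (4/(-11 + 4*1))*((-5 + 6*(-4)) + 7) = (4/(-11 + 4))*((-5 - 24) + 7) = (4/(-7))*(-29 + 7) = (4*(-1/7))*(-22) = -4/7*(-22) = 88/7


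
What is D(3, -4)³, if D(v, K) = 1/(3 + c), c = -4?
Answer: -1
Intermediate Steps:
D(v, K) = -1 (D(v, K) = 1/(3 - 4) = 1/(-1) = -1)
D(3, -4)³ = (-1)³ = -1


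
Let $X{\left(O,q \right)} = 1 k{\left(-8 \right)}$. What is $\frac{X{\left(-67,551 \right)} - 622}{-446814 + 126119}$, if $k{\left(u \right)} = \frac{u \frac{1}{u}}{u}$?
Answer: $\frac{4977}{2565560} \approx 0.0019399$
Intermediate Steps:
$k{\left(u \right)} = \frac{1}{u}$ ($k{\left(u \right)} = 1 \frac{1}{u} = \frac{1}{u}$)
$X{\left(O,q \right)} = - \frac{1}{8}$ ($X{\left(O,q \right)} = 1 \frac{1}{-8} = 1 \left(- \frac{1}{8}\right) = - \frac{1}{8}$)
$\frac{X{\left(-67,551 \right)} - 622}{-446814 + 126119} = \frac{- \frac{1}{8} - 622}{-446814 + 126119} = - \frac{4977}{8 \left(-320695\right)} = \left(- \frac{4977}{8}\right) \left(- \frac{1}{320695}\right) = \frac{4977}{2565560}$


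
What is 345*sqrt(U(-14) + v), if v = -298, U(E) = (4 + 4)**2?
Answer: 1035*I*sqrt(26) ≈ 5277.5*I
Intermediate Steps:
U(E) = 64 (U(E) = 8**2 = 64)
345*sqrt(U(-14) + v) = 345*sqrt(64 - 298) = 345*sqrt(-234) = 345*(3*I*sqrt(26)) = 1035*I*sqrt(26)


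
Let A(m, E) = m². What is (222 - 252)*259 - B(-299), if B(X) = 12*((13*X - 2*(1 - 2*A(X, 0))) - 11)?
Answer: -4252218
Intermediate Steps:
B(X) = -156 + 48*X² + 156*X (B(X) = 12*((13*X - 2*(1 - 2*X²)) - 11) = 12*((13*X + (-2 + 4*X²)) - 11) = 12*((-2 + 4*X² + 13*X) - 11) = 12*(-13 + 4*X² + 13*X) = -156 + 48*X² + 156*X)
(222 - 252)*259 - B(-299) = (222 - 252)*259 - (-156 + 48*(-299)² + 156*(-299)) = -30*259 - (-156 + 48*89401 - 46644) = -7770 - (-156 + 4291248 - 46644) = -7770 - 1*4244448 = -7770 - 4244448 = -4252218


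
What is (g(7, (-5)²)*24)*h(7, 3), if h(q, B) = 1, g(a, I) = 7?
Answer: 168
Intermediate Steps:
(g(7, (-5)²)*24)*h(7, 3) = (7*24)*1 = 168*1 = 168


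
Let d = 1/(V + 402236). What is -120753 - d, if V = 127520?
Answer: -63969626269/529756 ≈ -1.2075e+5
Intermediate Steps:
d = 1/529756 (d = 1/(127520 + 402236) = 1/529756 ≈ 1.8877e-6)
-120753 - d = -120753 - 1*1/529756 = -120753 - 1/529756 = -63969626269/529756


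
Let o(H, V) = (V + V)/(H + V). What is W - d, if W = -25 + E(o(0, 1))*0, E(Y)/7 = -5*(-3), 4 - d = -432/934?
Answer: -13759/467 ≈ -29.463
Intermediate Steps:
o(H, V) = 2*V/(H + V) (o(H, V) = (2*V)/(H + V) = 2*V/(H + V))
d = 2084/467 (d = 4 - (-432)/934 = 4 - 1*(-216/467) = 4 + 216/467 = 2084/467 ≈ 4.4625)
E(Y) = 105 (E(Y) = 7*(-5*(-3)) = 7*15 = 105)
W = -25 (W = -25 + 105*0 = -25 + 0 = -25)
W - d = -25 - 1*2084/467 = -25 - 2084/467 = -13759/467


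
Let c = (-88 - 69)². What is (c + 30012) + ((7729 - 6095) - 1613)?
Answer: 54682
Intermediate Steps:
c = 24649 (c = (-157)² = 24649)
(c + 30012) + ((7729 - 6095) - 1613) = (24649 + 30012) + ((7729 - 6095) - 1613) = 54661 + (1634 - 1613) = 54661 + 21 = 54682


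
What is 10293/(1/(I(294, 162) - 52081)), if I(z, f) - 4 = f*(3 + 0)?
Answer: -531026163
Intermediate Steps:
I(z, f) = 4 + 3*f (I(z, f) = 4 + f*(3 + 0) = 4 + f*3 = 4 + 3*f)
10293/(1/(I(294, 162) - 52081)) = 10293/(1/((4 + 3*162) - 52081)) = 10293/(1/((4 + 486) - 52081)) = 10293/(1/(490 - 52081)) = 10293/(1/(-51591)) = 10293/(-1/51591) = 10293*(-51591) = -531026163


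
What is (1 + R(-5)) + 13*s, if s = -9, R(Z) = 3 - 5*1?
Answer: -118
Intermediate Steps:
R(Z) = -2 (R(Z) = 3 - 5 = -2)
(1 + R(-5)) + 13*s = (1 - 2) + 13*(-9) = -1 - 117 = -118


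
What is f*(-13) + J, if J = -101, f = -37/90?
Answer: -8609/90 ≈ -95.656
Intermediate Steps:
f = -37/90 (f = -37*1/90 = -37/90 ≈ -0.41111)
f*(-13) + J = -37/90*(-13) - 101 = 481/90 - 101 = -8609/90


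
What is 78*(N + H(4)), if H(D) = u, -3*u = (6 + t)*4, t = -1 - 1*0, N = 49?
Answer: 3302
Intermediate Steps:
t = -1 (t = -1 + 0 = -1)
u = -20/3 (u = -(6 - 1)*4/3 = -5*4/3 = -⅓*20 = -20/3 ≈ -6.6667)
H(D) = -20/3
78*(N + H(4)) = 78*(49 - 20/3) = 78*(127/3) = 3302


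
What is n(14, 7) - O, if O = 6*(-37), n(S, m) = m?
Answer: 229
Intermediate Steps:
O = -222
n(14, 7) - O = 7 - 1*(-222) = 7 + 222 = 229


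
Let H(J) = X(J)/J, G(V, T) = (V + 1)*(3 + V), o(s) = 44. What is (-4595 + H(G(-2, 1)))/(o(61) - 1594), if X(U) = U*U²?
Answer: 2297/775 ≈ 2.9639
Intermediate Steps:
X(U) = U³
G(V, T) = (1 + V)*(3 + V)
H(J) = J² (H(J) = J³/J = J²)
(-4595 + H(G(-2, 1)))/(o(61) - 1594) = (-4595 + (3 + (-2)² + 4*(-2))²)/(44 - 1594) = (-4595 + (3 + 4 - 8)²)/(-1550) = (-4595 + (-1)²)*(-1/1550) = (-4595 + 1)*(-1/1550) = -4594*(-1/1550) = 2297/775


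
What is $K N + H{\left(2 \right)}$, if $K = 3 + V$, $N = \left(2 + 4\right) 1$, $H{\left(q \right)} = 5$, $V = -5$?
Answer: $-7$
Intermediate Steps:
$N = 6$ ($N = 6 \cdot 1 = 6$)
$K = -2$ ($K = 3 - 5 = -2$)
$K N + H{\left(2 \right)} = \left(-2\right) 6 + 5 = -12 + 5 = -7$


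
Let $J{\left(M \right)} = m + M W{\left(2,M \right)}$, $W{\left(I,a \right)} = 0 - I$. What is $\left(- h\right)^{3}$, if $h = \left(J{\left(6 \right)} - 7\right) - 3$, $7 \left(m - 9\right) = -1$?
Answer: $\frac{778688}{343} \approx 2270.2$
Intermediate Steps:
$m = \frac{62}{7}$ ($m = 9 + \frac{1}{7} \left(-1\right) = 9 - \frac{1}{7} = \frac{62}{7} \approx 8.8571$)
$W{\left(I,a \right)} = - I$
$J{\left(M \right)} = \frac{62}{7} - 2 M$ ($J{\left(M \right)} = \frac{62}{7} + M \left(\left(-1\right) 2\right) = \frac{62}{7} + M \left(-2\right) = \frac{62}{7} - 2 M$)
$h = - \frac{92}{7}$ ($h = \left(\left(\frac{62}{7} - 12\right) - 7\right) - 3 = \left(- \frac{22}{7} - 7\right) - 3 = - \frac{71}{7} - 3 = - \frac{92}{7} \approx -13.143$)
$\left(- h\right)^{3} = \left(\left(-1\right) \left(- \frac{92}{7}\right)\right)^{3} = \left(\frac{92}{7}\right)^{3} = \frac{778688}{343}$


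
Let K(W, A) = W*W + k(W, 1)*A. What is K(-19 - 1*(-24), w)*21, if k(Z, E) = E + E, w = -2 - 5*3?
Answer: -189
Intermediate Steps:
w = -17 (w = -2 - 15 = -17)
k(Z, E) = 2*E
K(W, A) = W² + 2*A (K(W, A) = W*W + (2*1)*A = W² + 2*A)
K(-19 - 1*(-24), w)*21 = ((-19 - 1*(-24))² + 2*(-17))*21 = ((-19 + 24)² - 34)*21 = (5² - 34)*21 = (25 - 34)*21 = -9*21 = -189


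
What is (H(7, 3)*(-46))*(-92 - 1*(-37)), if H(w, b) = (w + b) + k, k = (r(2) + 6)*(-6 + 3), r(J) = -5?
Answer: 17710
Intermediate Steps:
k = -3 (k = (-5 + 6)*(-6 + 3) = 1*(-3) = -3)
H(w, b) = -3 + b + w (H(w, b) = (w + b) - 3 = (b + w) - 3 = -3 + b + w)
(H(7, 3)*(-46))*(-92 - 1*(-37)) = ((-3 + 3 + 7)*(-46))*(-92 - 1*(-37)) = (7*(-46))*(-92 + 37) = -322*(-55) = 17710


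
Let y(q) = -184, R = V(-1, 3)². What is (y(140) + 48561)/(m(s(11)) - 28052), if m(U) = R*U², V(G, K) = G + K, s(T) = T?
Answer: -48377/27568 ≈ -1.7548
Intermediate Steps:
R = 4 (R = (-1 + 3)² = 2² = 4)
m(U) = 4*U²
(y(140) + 48561)/(m(s(11)) - 28052) = (-184 + 48561)/(4*11² - 28052) = 48377/(4*121 - 28052) = 48377/(484 - 28052) = 48377/(-27568) = 48377*(-1/27568) = -48377/27568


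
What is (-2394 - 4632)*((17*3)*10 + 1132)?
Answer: -11536692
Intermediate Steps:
(-2394 - 4632)*((17*3)*10 + 1132) = -7026*(51*10 + 1132) = -7026*(510 + 1132) = -7026*1642 = -11536692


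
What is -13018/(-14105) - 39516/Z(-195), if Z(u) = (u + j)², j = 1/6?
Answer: -325077626/2753620415 ≈ -0.11805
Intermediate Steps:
j = ⅙ ≈ 0.16667
Z(u) = (⅙ + u)² (Z(u) = (u + ⅙)² = (⅙ + u)²)
-13018/(-14105) - 39516/Z(-195) = -13018/(-14105) - 39516*36/(1 + 6*(-195))² = -13018*(-1/14105) - 39516*36/(1 - 1170)² = 13018/14105 - 39516/((1/36)*(-1169)²) = 13018/14105 - 39516/((1/36)*1366561) = 13018/14105 - 39516/1366561/36 = 13018/14105 - 39516*36/1366561 = 13018/14105 - 1422576/1366561 = -325077626/2753620415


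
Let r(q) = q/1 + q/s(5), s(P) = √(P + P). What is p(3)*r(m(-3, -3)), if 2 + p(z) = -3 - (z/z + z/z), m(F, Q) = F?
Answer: 21 + 21*√10/10 ≈ 27.641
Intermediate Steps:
s(P) = √2*√P (s(P) = √(2*P) = √2*√P)
p(z) = -7 (p(z) = -2 + (-3 - (z/z + z/z)) = -2 + (-3 - (1 + 1)) = -2 + (-3 - 1*2) = -2 + (-3 - 2) = -2 - 5 = -7)
r(q) = q + q*√10/10 (r(q) = q/1 + q/((√2*√5)) = q*1 + q/(√10) = q + q*(√10/10) = q + q*√10/10)
p(3)*r(m(-3, -3)) = -7*(-3)*(10 + √10)/10 = -7*(-3 - 3*√10/10) = 21 + 21*√10/10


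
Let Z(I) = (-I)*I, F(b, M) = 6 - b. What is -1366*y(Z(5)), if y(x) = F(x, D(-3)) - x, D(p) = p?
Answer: -76496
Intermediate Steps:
Z(I) = -I²
y(x) = 6 - 2*x (y(x) = (6 - x) - x = 6 - 2*x)
-1366*y(Z(5)) = -1366*(6 - (-2)*5²) = -1366*(6 - (-2)*25) = -1366*(6 - 2*(-25)) = -1366*(6 + 50) = -1366*56 = -76496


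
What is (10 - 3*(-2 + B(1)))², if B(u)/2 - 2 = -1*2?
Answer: 256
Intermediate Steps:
B(u) = 0 (B(u) = 4 + 2*(-1*2) = 4 + 2*(-2) = 4 - 4 = 0)
(10 - 3*(-2 + B(1)))² = (10 - 3*(-2 + 0))² = (10 - 3*(-2))² = (10 + 6)² = 16² = 256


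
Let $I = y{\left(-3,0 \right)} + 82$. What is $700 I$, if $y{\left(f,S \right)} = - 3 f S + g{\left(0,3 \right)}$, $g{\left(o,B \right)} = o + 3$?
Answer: $59500$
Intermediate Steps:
$g{\left(o,B \right)} = 3 + o$
$y{\left(f,S \right)} = 3 - 3 S f$ ($y{\left(f,S \right)} = - 3 f S + \left(3 + 0\right) = - 3 S f + 3 = 3 - 3 S f$)
$I = 85$ ($I = \left(3 - 0 \left(-3\right)\right) + 82 = \left(3 + 0\right) + 82 = 3 + 82 = 85$)
$700 I = 700 \cdot 85 = 59500$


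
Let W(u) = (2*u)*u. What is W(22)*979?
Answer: 947672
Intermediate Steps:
W(u) = 2*u²
W(22)*979 = (2*22²)*979 = (2*484)*979 = 968*979 = 947672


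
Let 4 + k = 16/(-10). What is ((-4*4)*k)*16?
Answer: 7168/5 ≈ 1433.6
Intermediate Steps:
k = -28/5 (k = -4 + 16/(-10) = -4 + 16*(-1/10) = -4 - 8/5 = -28/5 ≈ -5.6000)
((-4*4)*k)*16 = (-4*4*(-28/5))*16 = -16*(-28/5)*16 = (448/5)*16 = 7168/5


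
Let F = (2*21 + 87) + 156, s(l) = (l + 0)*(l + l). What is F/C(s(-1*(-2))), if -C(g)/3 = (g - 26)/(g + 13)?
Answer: 665/6 ≈ 110.83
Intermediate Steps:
s(l) = 2*l² (s(l) = l*(2*l) = 2*l²)
F = 285 (F = (42 + 87) + 156 = 129 + 156 = 285)
C(g) = -3*(-26 + g)/(13 + g) (C(g) = -3*(g - 26)/(g + 13) = -3*(-26 + g)/(13 + g))
F/C(s(-1*(-2))) = 285/((3*(26 - 2*(-1*(-2))²)/(13 + 2*(-1*(-2))²))) = 285/((3*(26 - 2*2²)/(13 + 2*2²))) = 285/((3*(26 - 2*4)/(13 + 2*4))) = 285/((3*(26 - 1*8)/(13 + 8))) = 285/((3*(26 - 8)/21)) = 285/((3*(1/21)*18)) = 285/(18/7) = 285*(7/18) = 665/6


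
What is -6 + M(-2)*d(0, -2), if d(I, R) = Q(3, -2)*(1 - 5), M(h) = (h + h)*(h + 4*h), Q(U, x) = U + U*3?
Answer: -1926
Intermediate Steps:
Q(U, x) = 4*U (Q(U, x) = U + 3*U = 4*U)
M(h) = 10*h² (M(h) = (2*h)*(5*h) = 10*h²)
d(I, R) = -48 (d(I, R) = (4*3)*(1 - 5) = 12*(-4) = -48)
-6 + M(-2)*d(0, -2) = -6 + (10*(-2)²)*(-48) = -6 + (10*4)*(-48) = -6 + 40*(-48) = -6 - 1920 = -1926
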